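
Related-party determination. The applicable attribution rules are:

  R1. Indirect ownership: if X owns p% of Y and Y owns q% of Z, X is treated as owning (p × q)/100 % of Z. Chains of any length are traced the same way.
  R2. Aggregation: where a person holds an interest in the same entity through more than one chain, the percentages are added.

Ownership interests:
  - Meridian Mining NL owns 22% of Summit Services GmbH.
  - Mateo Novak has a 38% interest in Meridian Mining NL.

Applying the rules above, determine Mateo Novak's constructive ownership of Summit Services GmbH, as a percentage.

Chain via Meridian Mining NL (R1): 38% × 22% = 8.36% of Summit Services GmbH.

8.36%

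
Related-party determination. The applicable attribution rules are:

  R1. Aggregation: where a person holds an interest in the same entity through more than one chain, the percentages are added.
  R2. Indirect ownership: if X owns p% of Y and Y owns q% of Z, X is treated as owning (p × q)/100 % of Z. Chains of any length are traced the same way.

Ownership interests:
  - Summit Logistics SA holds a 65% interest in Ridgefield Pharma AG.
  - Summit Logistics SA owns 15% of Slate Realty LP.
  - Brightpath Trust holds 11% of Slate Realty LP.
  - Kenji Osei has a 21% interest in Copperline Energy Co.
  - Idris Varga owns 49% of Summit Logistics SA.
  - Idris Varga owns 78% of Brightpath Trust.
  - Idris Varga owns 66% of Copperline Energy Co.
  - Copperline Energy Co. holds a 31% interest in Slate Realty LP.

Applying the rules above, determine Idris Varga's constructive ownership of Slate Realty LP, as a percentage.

36.39%

Chain via Copperline Energy Co. (R2): 66% × 31% = 20.46% of Slate Realty LP.
Chain via Summit Logistics SA (R2): 49% × 15% = 7.35% of Slate Realty LP.
Chain via Brightpath Trust (R2): 78% × 11% = 8.58% of Slate Realty LP.
Aggregating (R1): 20.46% + 7.35% + 8.58% = 36.39%.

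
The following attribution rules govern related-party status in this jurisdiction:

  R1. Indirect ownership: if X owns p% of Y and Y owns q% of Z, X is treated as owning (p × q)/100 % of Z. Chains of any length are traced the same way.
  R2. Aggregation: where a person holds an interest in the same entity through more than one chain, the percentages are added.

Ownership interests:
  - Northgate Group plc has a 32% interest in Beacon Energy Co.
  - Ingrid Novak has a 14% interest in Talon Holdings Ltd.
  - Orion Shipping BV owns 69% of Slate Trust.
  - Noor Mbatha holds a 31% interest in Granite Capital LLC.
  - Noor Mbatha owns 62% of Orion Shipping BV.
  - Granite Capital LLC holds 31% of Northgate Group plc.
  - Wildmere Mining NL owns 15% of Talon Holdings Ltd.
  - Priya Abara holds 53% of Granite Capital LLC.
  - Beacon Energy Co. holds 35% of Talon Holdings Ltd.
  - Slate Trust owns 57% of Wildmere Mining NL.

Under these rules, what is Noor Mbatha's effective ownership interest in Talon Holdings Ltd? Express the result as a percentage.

Chain via Orion Shipping BV → Slate Trust → Wildmere Mining NL (R1): 62% × 69% × 57% × 15% = 3.65769% of Talon Holdings Ltd.
Chain via Granite Capital LLC → Northgate Group plc → Beacon Energy Co. (R1): 31% × 31% × 32% × 35% = 1.07632% of Talon Holdings Ltd.
Aggregating (R2): 3.65769% + 1.07632% = 4.73401%.

4.73401%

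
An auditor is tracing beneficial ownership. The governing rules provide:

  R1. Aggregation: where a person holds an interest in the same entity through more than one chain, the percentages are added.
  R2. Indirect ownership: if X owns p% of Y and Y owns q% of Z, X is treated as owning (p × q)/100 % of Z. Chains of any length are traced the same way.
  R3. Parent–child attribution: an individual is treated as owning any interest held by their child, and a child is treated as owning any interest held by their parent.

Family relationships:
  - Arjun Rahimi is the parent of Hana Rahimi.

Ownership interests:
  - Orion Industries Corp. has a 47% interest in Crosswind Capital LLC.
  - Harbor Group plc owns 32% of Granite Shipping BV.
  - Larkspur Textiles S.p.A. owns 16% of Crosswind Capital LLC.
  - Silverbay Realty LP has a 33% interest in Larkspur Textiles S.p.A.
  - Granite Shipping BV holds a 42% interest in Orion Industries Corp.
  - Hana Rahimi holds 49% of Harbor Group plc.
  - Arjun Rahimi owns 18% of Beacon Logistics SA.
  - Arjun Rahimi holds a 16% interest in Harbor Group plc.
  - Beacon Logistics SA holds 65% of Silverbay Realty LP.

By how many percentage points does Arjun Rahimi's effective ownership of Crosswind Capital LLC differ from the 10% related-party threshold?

5.27632

By parent–child attribution (R3), Arjun Rahimi is treated as also owning Hana Rahimi's interest in Harbor Group plc, giving 16% + 49% = 65%.
Chain via Beacon Logistics SA → Silverbay Realty LP → Larkspur Textiles S.p.A. (R2): 18% × 65% × 33% × 16% = 0.61776% of Crosswind Capital LLC.
Chain via Harbor Group plc → Granite Shipping BV → Orion Industries Corp. (R2): 65% × 32% × 42% × 47% = 4.10592% of Crosswind Capital LLC.
Aggregating (R1): 0.61776% + 4.10592% = 4.72368%.
4.72368% falls short of the 10% threshold by 5.27632 percentage points.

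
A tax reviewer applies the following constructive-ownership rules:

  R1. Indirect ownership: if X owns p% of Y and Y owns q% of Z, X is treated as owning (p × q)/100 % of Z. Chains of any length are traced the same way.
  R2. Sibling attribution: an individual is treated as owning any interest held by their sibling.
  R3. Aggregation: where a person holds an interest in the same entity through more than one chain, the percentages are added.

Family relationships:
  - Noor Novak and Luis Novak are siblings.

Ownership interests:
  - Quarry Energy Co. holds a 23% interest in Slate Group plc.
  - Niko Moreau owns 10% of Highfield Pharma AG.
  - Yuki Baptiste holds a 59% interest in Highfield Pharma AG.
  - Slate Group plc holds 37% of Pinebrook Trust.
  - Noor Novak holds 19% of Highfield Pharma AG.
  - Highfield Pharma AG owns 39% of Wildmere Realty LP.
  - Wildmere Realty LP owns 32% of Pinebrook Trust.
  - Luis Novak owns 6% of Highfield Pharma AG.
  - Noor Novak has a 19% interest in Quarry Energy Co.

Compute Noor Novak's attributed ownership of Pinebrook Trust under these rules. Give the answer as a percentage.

By sibling attribution (R2), Noor Novak is treated as also owning Luis Novak's interest in Highfield Pharma AG, giving 19% + 6% = 25%.
Chain via Quarry Energy Co. → Slate Group plc (R1): 19% × 23% × 37% = 1.6169% of Pinebrook Trust.
Chain via Highfield Pharma AG → Wildmere Realty LP (R1): 25% × 39% × 32% = 3.12% of Pinebrook Trust.
Aggregating (R3): 1.6169% + 3.12% = 4.7369%.

4.7369%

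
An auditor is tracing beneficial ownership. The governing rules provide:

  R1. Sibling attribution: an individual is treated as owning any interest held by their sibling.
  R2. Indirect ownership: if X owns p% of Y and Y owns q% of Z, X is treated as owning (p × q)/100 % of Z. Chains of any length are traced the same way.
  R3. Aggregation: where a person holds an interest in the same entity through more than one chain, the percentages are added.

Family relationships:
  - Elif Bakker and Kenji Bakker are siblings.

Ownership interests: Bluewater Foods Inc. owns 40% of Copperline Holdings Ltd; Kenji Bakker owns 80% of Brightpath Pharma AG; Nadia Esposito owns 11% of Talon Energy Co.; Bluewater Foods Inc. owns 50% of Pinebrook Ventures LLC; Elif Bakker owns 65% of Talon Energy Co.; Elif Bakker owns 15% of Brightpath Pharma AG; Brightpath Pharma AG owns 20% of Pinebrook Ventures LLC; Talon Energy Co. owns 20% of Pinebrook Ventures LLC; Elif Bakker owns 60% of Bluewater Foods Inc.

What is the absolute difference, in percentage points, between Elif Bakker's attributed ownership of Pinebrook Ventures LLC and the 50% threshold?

12

By sibling attribution (R1), Elif Bakker is treated as also owning Kenji Bakker's interest in Brightpath Pharma AG, giving 15% + 80% = 95%.
Chain via Talon Energy Co. (R2): 65% × 20% = 13% of Pinebrook Ventures LLC.
Chain via Brightpath Pharma AG (R2): 95% × 20% = 19% of Pinebrook Ventures LLC.
Chain via Bluewater Foods Inc. (R2): 60% × 50% = 30% of Pinebrook Ventures LLC.
Aggregating (R3): 13% + 19% + 30% = 62%.
62% exceeds the 50% threshold by 12 percentage points.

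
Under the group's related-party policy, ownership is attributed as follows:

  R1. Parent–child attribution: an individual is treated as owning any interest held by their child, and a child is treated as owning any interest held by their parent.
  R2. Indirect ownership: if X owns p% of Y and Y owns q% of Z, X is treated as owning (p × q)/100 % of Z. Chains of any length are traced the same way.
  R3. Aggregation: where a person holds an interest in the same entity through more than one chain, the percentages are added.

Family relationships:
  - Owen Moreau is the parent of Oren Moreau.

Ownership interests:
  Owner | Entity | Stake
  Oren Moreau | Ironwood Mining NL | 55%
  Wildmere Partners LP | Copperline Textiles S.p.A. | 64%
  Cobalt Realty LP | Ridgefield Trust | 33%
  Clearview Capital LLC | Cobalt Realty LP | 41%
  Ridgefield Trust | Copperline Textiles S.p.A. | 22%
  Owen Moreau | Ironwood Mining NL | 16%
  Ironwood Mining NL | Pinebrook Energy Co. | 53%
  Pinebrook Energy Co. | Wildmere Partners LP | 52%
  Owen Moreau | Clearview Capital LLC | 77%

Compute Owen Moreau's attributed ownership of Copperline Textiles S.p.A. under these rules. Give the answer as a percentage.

By parent–child attribution (R1), Owen Moreau is treated as also owning Oren Moreau's interest in Ironwood Mining NL, giving 16% + 55% = 71%.
Chain via Ironwood Mining NL → Pinebrook Energy Co. → Wildmere Partners LP (R2): 71% × 53% × 52% × 64% = 12.523264% of Copperline Textiles S.p.A.
Chain via Clearview Capital LLC → Cobalt Realty LP → Ridgefield Trust (R2): 77% × 41% × 33% × 22% = 2.291982% of Copperline Textiles S.p.A.
Aggregating (R3): 12.523264% + 2.291982% = 14.815246%.

14.815246%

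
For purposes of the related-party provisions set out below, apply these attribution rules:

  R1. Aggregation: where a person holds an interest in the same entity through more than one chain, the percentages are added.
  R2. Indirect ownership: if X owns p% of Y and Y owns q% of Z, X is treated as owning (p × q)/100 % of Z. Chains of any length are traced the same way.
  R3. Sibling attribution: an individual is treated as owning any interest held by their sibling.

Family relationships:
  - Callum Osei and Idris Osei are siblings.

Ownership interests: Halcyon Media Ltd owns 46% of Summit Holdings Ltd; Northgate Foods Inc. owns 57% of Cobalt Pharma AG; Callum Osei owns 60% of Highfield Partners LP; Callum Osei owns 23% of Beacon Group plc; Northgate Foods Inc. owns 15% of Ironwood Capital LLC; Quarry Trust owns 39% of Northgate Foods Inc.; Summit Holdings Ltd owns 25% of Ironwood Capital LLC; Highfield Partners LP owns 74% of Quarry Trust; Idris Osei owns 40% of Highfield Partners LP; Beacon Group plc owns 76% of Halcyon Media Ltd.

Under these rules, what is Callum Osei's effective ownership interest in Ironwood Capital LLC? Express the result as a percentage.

By sibling attribution (R3), Callum Osei is treated as also owning Idris Osei's interest in Highfield Partners LP, giving 60% + 40% = 100%.
Chain via Beacon Group plc → Halcyon Media Ltd → Summit Holdings Ltd (R2): 23% × 76% × 46% × 25% = 2.0102% of Ironwood Capital LLC.
Chain via Highfield Partners LP → Quarry Trust → Northgate Foods Inc. (R2): 100% × 74% × 39% × 15% = 4.329% of Ironwood Capital LLC.
Aggregating (R1): 2.0102% + 4.329% = 6.3392%.

6.3392%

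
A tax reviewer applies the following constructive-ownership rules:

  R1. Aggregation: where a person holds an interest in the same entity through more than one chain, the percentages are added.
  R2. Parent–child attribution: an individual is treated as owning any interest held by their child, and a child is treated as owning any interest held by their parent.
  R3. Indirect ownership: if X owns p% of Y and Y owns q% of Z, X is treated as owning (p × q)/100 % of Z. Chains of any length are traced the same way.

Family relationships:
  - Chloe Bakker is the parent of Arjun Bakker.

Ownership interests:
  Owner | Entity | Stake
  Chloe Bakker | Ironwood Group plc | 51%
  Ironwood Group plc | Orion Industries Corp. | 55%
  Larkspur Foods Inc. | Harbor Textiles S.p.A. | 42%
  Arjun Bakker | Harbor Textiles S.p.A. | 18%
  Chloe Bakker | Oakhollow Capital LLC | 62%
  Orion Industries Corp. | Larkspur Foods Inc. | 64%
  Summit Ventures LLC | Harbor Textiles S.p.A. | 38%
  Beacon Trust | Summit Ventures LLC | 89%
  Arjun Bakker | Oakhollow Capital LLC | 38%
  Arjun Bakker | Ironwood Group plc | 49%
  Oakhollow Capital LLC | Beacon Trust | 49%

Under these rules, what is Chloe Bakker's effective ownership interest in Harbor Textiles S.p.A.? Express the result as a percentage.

By parent–child attribution (R2), Chloe Bakker is treated as also owning Arjun Bakker's interest in Ironwood Group plc, giving 51% + 49% = 100%.
By parent–child attribution (R2), Chloe Bakker is treated as also owning Arjun Bakker's interest in Oakhollow Capital LLC, giving 62% + 38% = 100%.
By parent–child attribution (R2), Chloe Bakker is treated as owning Arjun Bakker's 18% interest in Harbor Textiles S.p.A.
Chain via Ironwood Group plc → Orion Industries Corp. → Larkspur Foods Inc. (R3): 100% × 55% × 64% × 42% = 14.784% of Harbor Textiles S.p.A.
Chain via Oakhollow Capital LLC → Beacon Trust → Summit Ventures LLC (R3): 100% × 49% × 89% × 38% = 16.5718% of Harbor Textiles S.p.A.
Direct interest in Harbor Textiles S.p.A: 18%.
Aggregating (R1): 14.784% + 16.5718% + 18% = 49.3558%.

49.3558%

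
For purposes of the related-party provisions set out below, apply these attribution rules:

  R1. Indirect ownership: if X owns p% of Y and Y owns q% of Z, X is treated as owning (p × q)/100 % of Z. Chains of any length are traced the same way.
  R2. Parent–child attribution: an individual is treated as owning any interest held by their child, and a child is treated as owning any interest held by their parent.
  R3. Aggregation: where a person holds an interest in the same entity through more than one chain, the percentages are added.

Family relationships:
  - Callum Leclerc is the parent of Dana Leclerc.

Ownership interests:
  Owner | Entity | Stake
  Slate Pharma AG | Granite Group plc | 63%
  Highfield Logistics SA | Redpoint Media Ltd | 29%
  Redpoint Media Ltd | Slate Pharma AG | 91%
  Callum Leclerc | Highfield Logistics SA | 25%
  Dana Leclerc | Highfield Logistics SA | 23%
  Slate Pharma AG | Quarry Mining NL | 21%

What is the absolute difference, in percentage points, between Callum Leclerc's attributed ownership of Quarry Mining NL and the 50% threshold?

47.339888

By parent–child attribution (R2), Callum Leclerc is treated as also owning Dana Leclerc's interest in Highfield Logistics SA, giving 25% + 23% = 48%.
Chain via Highfield Logistics SA → Redpoint Media Ltd → Slate Pharma AG (R1): 48% × 29% × 91% × 21% = 2.660112% of Quarry Mining NL.
2.660112% falls short of the 50% threshold by 47.339888 percentage points.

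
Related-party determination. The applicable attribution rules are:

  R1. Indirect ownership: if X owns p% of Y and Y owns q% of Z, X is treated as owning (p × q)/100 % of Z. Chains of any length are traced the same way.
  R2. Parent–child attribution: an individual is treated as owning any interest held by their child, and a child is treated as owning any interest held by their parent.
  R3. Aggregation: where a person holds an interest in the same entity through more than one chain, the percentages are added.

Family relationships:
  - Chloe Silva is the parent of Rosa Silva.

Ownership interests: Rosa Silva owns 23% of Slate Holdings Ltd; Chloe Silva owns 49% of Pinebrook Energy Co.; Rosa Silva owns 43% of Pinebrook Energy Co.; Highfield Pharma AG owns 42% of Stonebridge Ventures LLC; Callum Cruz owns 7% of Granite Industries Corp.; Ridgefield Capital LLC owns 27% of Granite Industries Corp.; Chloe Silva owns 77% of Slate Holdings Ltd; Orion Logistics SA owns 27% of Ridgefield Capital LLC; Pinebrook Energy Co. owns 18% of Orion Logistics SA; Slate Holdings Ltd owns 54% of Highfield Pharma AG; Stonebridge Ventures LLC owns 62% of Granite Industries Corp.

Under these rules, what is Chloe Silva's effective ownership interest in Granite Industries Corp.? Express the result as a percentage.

15.268824%

By parent–child attribution (R2), Chloe Silva is treated as also owning Rosa Silva's interest in Pinebrook Energy Co, giving 49% + 43% = 92%.
By parent–child attribution (R2), Chloe Silva is treated as also owning Rosa Silva's interest in Slate Holdings Ltd, giving 77% + 23% = 100%.
Chain via Pinebrook Energy Co. → Orion Logistics SA → Ridgefield Capital LLC (R1): 92% × 18% × 27% × 27% = 1.207224% of Granite Industries Corp.
Chain via Slate Holdings Ltd → Highfield Pharma AG → Stonebridge Ventures LLC (R1): 100% × 54% × 42% × 62% = 14.0616% of Granite Industries Corp.
Aggregating (R3): 1.207224% + 14.0616% = 15.268824%.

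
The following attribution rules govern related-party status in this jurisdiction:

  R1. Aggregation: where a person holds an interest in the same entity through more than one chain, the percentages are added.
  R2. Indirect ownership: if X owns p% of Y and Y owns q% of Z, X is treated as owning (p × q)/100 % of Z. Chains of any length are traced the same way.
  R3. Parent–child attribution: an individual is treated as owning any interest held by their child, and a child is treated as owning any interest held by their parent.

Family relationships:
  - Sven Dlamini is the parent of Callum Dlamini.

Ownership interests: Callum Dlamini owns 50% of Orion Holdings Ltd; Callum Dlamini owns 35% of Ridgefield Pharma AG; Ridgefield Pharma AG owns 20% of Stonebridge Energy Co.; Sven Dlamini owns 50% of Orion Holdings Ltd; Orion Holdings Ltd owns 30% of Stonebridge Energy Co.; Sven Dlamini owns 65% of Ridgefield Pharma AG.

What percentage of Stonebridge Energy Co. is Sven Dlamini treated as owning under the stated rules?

50%

By parent–child attribution (R3), Sven Dlamini is treated as also owning Callum Dlamini's interest in Orion Holdings Ltd, giving 50% + 50% = 100%.
By parent–child attribution (R3), Sven Dlamini is treated as also owning Callum Dlamini's interest in Ridgefield Pharma AG, giving 65% + 35% = 100%.
Chain via Orion Holdings Ltd (R2): 100% × 30% = 30% of Stonebridge Energy Co.
Chain via Ridgefield Pharma AG (R2): 100% × 20% = 20% of Stonebridge Energy Co.
Aggregating (R1): 30% + 20% = 50%.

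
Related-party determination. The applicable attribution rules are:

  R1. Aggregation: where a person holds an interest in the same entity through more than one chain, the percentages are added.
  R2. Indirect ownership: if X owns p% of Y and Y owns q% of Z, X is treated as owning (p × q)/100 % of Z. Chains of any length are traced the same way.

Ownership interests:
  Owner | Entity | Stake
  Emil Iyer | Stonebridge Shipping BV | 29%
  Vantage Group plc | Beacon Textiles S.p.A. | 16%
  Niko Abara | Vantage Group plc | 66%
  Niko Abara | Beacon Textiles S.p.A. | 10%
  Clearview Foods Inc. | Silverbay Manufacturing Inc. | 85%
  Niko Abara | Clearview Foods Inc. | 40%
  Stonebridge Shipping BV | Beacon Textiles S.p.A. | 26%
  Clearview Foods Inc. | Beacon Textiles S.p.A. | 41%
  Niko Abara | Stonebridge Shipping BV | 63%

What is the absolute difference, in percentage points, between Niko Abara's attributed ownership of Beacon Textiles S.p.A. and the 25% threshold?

28.34

Chain via Vantage Group plc (R2): 66% × 16% = 10.56% of Beacon Textiles S.p.A.
Chain via Clearview Foods Inc. (R2): 40% × 41% = 16.4% of Beacon Textiles S.p.A.
Chain via Stonebridge Shipping BV (R2): 63% × 26% = 16.38% of Beacon Textiles S.p.A.
Direct interest in Beacon Textiles S.p.A: 10%.
Aggregating (R1): 10.56% + 16.4% + 16.38% + 10% = 53.34%.
53.34% exceeds the 25% threshold by 28.34 percentage points.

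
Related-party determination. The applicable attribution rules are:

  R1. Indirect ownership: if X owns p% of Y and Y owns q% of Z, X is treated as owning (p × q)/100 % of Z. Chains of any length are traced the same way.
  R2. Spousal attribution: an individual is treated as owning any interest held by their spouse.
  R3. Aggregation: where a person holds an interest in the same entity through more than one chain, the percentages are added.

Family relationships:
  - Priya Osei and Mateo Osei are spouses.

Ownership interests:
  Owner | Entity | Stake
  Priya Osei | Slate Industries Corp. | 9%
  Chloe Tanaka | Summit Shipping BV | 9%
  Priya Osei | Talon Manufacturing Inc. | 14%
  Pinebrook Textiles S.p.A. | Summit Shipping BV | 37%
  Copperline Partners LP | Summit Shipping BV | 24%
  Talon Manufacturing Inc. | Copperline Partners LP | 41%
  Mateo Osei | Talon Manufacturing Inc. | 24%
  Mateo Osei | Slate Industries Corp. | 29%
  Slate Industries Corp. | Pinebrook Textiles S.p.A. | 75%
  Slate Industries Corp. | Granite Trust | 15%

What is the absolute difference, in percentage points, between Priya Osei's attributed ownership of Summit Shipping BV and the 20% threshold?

5.7158

By spousal attribution (R2), Priya Osei is treated as also owning Mateo Osei's interest in Slate Industries Corp, giving 9% + 29% = 38%.
By spousal attribution (R2), Priya Osei is treated as also owning Mateo Osei's interest in Talon Manufacturing Inc, giving 14% + 24% = 38%.
Chain via Slate Industries Corp. → Pinebrook Textiles S.p.A. (R1): 38% × 75% × 37% = 10.545% of Summit Shipping BV.
Chain via Talon Manufacturing Inc. → Copperline Partners LP (R1): 38% × 41% × 24% = 3.7392% of Summit Shipping BV.
Aggregating (R3): 10.545% + 3.7392% = 14.2842%.
14.2842% falls short of the 20% threshold by 5.7158 percentage points.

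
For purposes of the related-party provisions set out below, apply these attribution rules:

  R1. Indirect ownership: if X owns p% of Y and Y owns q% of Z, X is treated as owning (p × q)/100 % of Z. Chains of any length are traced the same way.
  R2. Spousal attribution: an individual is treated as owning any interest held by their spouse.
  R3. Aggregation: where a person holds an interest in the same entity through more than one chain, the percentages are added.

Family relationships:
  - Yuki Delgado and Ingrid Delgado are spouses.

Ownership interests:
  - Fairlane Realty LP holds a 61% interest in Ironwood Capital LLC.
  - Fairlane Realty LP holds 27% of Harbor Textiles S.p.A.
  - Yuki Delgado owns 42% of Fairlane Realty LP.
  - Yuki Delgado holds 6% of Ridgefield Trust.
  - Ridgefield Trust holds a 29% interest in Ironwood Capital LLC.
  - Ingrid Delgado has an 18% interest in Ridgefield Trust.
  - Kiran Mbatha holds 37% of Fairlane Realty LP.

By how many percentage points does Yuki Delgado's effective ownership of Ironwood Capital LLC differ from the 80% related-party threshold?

By spousal attribution (R2), Yuki Delgado is treated as also owning Ingrid Delgado's interest in Ridgefield Trust, giving 6% + 18% = 24%.
Chain via Ridgefield Trust (R1): 24% × 29% = 6.96% of Ironwood Capital LLC.
Chain via Fairlane Realty LP (R1): 42% × 61% = 25.62% of Ironwood Capital LLC.
Aggregating (R3): 6.96% + 25.62% = 32.58%.
32.58% falls short of the 80% threshold by 47.42 percentage points.

47.42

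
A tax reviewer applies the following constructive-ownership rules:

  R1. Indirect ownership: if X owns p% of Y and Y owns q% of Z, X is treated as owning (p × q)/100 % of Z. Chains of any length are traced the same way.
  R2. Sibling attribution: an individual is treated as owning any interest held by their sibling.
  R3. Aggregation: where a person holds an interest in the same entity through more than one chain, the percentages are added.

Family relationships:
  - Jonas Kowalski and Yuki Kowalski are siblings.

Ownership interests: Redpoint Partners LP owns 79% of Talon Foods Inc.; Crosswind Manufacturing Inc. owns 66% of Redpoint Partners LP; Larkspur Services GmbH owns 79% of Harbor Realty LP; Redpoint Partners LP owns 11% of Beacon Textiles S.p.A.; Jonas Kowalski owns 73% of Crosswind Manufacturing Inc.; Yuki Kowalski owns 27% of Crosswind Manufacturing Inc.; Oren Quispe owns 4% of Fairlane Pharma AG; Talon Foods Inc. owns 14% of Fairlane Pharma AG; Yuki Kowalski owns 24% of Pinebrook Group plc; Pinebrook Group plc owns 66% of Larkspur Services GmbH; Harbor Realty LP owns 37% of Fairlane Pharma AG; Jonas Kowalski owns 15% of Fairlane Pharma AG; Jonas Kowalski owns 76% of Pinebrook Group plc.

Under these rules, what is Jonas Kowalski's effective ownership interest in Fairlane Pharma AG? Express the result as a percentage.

By sibling attribution (R2), Jonas Kowalski is treated as also owning Yuki Kowalski's interest in Pinebrook Group plc, giving 76% + 24% = 100%.
By sibling attribution (R2), Jonas Kowalski is treated as also owning Yuki Kowalski's interest in Crosswind Manufacturing Inc, giving 73% + 27% = 100%.
Chain via Pinebrook Group plc → Larkspur Services GmbH → Harbor Realty LP (R1): 100% × 66% × 79% × 37% = 19.2918% of Fairlane Pharma AG.
Chain via Crosswind Manufacturing Inc. → Redpoint Partners LP → Talon Foods Inc. (R1): 100% × 66% × 79% × 14% = 7.2996% of Fairlane Pharma AG.
Direct interest in Fairlane Pharma AG: 15%.
Aggregating (R3): 19.2918% + 7.2996% + 15% = 41.5914%.

41.5914%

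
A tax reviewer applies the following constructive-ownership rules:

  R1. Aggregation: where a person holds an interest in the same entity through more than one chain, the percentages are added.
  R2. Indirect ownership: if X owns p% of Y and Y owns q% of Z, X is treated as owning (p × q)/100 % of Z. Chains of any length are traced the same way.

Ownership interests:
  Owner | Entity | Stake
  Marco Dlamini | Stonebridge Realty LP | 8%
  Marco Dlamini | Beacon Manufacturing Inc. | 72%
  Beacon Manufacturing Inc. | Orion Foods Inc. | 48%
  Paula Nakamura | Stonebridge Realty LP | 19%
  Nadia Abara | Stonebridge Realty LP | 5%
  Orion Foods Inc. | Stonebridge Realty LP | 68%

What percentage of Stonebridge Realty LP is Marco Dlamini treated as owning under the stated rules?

31.5008%

Chain via Beacon Manufacturing Inc. → Orion Foods Inc. (R2): 72% × 48% × 68% = 23.5008% of Stonebridge Realty LP.
Direct interest in Stonebridge Realty LP: 8%.
Aggregating (R1): 23.5008% + 8% = 31.5008%.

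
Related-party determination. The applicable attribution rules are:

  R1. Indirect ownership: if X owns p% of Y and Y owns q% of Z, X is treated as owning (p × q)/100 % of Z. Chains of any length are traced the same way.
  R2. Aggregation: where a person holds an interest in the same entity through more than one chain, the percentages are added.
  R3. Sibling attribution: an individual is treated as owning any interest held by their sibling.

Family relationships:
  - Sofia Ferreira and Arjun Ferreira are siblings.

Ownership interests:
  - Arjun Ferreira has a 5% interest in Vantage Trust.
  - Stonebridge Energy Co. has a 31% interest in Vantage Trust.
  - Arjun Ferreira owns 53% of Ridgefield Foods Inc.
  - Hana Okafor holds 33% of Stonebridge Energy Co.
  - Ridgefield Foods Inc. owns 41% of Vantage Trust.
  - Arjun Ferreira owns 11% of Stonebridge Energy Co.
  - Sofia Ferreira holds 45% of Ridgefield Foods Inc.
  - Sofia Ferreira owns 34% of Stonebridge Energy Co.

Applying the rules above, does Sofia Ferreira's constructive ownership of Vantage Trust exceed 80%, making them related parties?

By sibling attribution (R3), Sofia Ferreira is treated as also owning Arjun Ferreira's interest in Stonebridge Energy Co, giving 34% + 11% = 45%.
By sibling attribution (R3), Sofia Ferreira is treated as also owning Arjun Ferreira's interest in Ridgefield Foods Inc, giving 45% + 53% = 98%.
By sibling attribution (R3), Sofia Ferreira is treated as owning Arjun Ferreira's 5% interest in Vantage Trust.
Chain via Stonebridge Energy Co. (R1): 45% × 31% = 13.95% of Vantage Trust.
Chain via Ridgefield Foods Inc. (R1): 98% × 41% = 40.18% of Vantage Trust.
Direct interest in Vantage Trust: 5%.
Aggregating (R2): 13.95% + 40.18% + 5% = 59.13%.
59.13% does not exceed the 80% threshold, so Sofia is not a related party to Vantage Trust.

No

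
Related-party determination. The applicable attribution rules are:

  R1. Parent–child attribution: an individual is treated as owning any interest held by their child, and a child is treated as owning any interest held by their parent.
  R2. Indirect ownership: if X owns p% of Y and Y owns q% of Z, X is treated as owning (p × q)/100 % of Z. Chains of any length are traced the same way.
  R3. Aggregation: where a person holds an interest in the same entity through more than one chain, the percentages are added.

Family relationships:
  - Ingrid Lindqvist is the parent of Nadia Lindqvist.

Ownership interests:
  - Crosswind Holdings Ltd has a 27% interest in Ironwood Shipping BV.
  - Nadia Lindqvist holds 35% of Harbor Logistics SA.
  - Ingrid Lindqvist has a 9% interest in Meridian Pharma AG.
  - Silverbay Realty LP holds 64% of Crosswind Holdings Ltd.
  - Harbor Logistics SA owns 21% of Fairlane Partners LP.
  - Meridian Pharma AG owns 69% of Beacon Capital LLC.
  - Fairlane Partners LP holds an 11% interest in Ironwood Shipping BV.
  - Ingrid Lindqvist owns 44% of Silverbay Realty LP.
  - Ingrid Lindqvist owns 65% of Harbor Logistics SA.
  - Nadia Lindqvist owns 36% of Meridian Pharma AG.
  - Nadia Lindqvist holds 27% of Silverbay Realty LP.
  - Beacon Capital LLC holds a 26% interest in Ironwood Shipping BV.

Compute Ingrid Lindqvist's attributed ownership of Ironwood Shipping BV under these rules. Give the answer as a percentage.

22.6518%

By parent–child attribution (R1), Ingrid Lindqvist is treated as also owning Nadia Lindqvist's interest in Meridian Pharma AG, giving 9% + 36% = 45%.
By parent–child attribution (R1), Ingrid Lindqvist is treated as also owning Nadia Lindqvist's interest in Silverbay Realty LP, giving 44% + 27% = 71%.
By parent–child attribution (R1), Ingrid Lindqvist is treated as also owning Nadia Lindqvist's interest in Harbor Logistics SA, giving 65% + 35% = 100%.
Chain via Meridian Pharma AG → Beacon Capital LLC (R2): 45% × 69% × 26% = 8.073% of Ironwood Shipping BV.
Chain via Silverbay Realty LP → Crosswind Holdings Ltd (R2): 71% × 64% × 27% = 12.2688% of Ironwood Shipping BV.
Chain via Harbor Logistics SA → Fairlane Partners LP (R2): 100% × 21% × 11% = 2.31% of Ironwood Shipping BV.
Aggregating (R3): 8.073% + 12.2688% + 2.31% = 22.6518%.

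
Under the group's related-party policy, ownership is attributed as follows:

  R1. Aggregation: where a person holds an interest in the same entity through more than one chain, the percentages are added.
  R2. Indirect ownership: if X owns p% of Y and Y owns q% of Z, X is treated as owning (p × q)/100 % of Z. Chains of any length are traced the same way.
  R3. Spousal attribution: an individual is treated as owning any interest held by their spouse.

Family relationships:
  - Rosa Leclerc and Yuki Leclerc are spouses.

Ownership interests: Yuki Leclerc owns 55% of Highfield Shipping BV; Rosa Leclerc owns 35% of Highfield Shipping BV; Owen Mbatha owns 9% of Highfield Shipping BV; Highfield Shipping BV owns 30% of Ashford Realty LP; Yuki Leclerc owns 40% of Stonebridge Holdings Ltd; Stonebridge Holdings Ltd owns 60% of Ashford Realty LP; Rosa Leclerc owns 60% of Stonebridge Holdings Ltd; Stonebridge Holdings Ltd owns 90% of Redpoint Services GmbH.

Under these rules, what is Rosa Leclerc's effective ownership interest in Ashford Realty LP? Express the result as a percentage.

87%

By spousal attribution (R3), Rosa Leclerc is treated as also owning Yuki Leclerc's interest in Highfield Shipping BV, giving 35% + 55% = 90%.
By spousal attribution (R3), Rosa Leclerc is treated as also owning Yuki Leclerc's interest in Stonebridge Holdings Ltd, giving 60% + 40% = 100%.
Chain via Highfield Shipping BV (R2): 90% × 30% = 27% of Ashford Realty LP.
Chain via Stonebridge Holdings Ltd (R2): 100% × 60% = 60% of Ashford Realty LP.
Aggregating (R1): 27% + 60% = 87%.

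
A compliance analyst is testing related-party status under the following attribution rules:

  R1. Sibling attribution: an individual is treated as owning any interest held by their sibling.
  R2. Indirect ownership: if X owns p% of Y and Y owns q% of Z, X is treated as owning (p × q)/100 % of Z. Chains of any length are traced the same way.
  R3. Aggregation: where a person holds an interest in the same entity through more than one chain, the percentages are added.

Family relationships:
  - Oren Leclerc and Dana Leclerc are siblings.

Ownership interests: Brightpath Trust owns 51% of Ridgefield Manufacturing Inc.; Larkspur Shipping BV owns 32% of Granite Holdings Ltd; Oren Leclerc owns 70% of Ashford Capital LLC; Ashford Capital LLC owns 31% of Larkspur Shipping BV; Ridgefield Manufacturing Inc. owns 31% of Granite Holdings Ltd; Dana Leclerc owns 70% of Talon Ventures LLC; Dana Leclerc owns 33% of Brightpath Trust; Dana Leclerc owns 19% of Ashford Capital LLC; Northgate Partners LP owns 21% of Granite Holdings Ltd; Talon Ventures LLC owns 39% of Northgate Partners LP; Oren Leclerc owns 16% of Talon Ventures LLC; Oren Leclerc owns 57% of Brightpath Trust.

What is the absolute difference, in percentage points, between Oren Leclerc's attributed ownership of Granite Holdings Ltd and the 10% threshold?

20.1012

By sibling attribution (R1), Oren Leclerc is treated as also owning Dana Leclerc's interest in Brightpath Trust, giving 57% + 33% = 90%.
By sibling attribution (R1), Oren Leclerc is treated as also owning Dana Leclerc's interest in Ashford Capital LLC, giving 70% + 19% = 89%.
By sibling attribution (R1), Oren Leclerc is treated as also owning Dana Leclerc's interest in Talon Ventures LLC, giving 16% + 70% = 86%.
Chain via Brightpath Trust → Ridgefield Manufacturing Inc. (R2): 90% × 51% × 31% = 14.229% of Granite Holdings Ltd.
Chain via Ashford Capital LLC → Larkspur Shipping BV (R2): 89% × 31% × 32% = 8.8288% of Granite Holdings Ltd.
Chain via Talon Ventures LLC → Northgate Partners LP (R2): 86% × 39% × 21% = 7.0434% of Granite Holdings Ltd.
Aggregating (R3): 14.229% + 8.8288% + 7.0434% = 30.1012%.
30.1012% exceeds the 10% threshold by 20.1012 percentage points.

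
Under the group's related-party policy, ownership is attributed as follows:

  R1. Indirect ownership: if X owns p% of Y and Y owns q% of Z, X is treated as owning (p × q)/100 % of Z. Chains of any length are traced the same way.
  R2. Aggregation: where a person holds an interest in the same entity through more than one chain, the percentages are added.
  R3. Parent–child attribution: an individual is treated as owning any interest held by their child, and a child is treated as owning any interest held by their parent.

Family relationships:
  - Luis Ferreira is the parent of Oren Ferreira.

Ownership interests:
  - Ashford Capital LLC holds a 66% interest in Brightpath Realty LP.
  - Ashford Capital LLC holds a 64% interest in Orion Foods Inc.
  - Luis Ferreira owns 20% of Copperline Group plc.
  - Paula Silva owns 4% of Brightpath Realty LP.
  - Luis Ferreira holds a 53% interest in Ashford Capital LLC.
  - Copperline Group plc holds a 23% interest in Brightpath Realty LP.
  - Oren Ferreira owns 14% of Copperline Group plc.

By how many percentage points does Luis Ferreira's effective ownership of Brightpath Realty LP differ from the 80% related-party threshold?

By parent–child attribution (R3), Luis Ferreira is treated as also owning Oren Ferreira's interest in Copperline Group plc, giving 20% + 14% = 34%.
Chain via Copperline Group plc (R1): 34% × 23% = 7.82% of Brightpath Realty LP.
Chain via Ashford Capital LLC (R1): 53% × 66% = 34.98% of Brightpath Realty LP.
Aggregating (R2): 7.82% + 34.98% = 42.8%.
42.8% falls short of the 80% threshold by 37.2 percentage points.

37.2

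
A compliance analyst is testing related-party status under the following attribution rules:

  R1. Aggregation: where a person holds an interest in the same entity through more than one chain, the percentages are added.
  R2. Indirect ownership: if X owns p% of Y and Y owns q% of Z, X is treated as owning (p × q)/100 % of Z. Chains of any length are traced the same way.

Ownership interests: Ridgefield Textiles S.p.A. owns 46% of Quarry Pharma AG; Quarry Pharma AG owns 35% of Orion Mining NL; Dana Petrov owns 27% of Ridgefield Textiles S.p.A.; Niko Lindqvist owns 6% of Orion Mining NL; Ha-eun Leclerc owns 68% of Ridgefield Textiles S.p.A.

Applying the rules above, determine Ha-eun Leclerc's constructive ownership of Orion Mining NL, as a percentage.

10.948%

Chain via Ridgefield Textiles S.p.A. → Quarry Pharma AG (R2): 68% × 46% × 35% = 10.948% of Orion Mining NL.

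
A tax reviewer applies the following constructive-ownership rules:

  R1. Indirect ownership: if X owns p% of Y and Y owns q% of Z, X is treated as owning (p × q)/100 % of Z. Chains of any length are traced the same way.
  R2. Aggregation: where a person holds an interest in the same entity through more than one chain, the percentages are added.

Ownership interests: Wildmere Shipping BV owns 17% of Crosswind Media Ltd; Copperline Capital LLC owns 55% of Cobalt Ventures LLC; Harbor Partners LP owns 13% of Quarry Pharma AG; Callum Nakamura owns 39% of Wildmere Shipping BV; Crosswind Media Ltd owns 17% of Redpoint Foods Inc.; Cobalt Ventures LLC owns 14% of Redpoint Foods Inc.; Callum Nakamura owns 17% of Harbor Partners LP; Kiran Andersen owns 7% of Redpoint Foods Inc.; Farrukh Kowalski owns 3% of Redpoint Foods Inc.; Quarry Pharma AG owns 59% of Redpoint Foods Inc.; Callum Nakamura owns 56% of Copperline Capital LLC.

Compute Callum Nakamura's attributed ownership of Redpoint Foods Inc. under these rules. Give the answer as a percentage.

Chain via Harbor Partners LP → Quarry Pharma AG (R1): 17% × 13% × 59% = 1.3039% of Redpoint Foods Inc.
Chain via Copperline Capital LLC → Cobalt Ventures LLC (R1): 56% × 55% × 14% = 4.312% of Redpoint Foods Inc.
Chain via Wildmere Shipping BV → Crosswind Media Ltd (R1): 39% × 17% × 17% = 1.1271% of Redpoint Foods Inc.
Aggregating (R2): 1.3039% + 4.312% + 1.1271% = 6.743%.

6.743%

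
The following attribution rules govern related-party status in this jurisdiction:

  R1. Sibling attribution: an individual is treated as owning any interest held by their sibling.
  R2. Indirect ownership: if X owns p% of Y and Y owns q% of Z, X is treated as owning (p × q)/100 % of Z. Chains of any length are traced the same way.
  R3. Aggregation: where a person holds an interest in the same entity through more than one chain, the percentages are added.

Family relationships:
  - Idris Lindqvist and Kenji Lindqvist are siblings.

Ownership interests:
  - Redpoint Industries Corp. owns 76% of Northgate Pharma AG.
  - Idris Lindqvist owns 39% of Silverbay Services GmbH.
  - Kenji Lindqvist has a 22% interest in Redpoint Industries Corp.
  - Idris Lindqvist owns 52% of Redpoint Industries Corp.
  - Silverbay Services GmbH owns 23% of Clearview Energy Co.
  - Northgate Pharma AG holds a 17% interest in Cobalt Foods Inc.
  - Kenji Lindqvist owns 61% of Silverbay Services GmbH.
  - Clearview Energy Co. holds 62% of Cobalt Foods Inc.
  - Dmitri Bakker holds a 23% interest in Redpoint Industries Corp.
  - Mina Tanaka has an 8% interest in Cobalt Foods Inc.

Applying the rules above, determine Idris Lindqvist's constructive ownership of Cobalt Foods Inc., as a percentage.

23.8208%

By sibling attribution (R1), Idris Lindqvist is treated as also owning Kenji Lindqvist's interest in Redpoint Industries Corp, giving 52% + 22% = 74%.
By sibling attribution (R1), Idris Lindqvist is treated as also owning Kenji Lindqvist's interest in Silverbay Services GmbH, giving 39% + 61% = 100%.
Chain via Redpoint Industries Corp. → Northgate Pharma AG (R2): 74% × 76% × 17% = 9.5608% of Cobalt Foods Inc.
Chain via Silverbay Services GmbH → Clearview Energy Co. (R2): 100% × 23% × 62% = 14.26% of Cobalt Foods Inc.
Aggregating (R3): 9.5608% + 14.26% = 23.8208%.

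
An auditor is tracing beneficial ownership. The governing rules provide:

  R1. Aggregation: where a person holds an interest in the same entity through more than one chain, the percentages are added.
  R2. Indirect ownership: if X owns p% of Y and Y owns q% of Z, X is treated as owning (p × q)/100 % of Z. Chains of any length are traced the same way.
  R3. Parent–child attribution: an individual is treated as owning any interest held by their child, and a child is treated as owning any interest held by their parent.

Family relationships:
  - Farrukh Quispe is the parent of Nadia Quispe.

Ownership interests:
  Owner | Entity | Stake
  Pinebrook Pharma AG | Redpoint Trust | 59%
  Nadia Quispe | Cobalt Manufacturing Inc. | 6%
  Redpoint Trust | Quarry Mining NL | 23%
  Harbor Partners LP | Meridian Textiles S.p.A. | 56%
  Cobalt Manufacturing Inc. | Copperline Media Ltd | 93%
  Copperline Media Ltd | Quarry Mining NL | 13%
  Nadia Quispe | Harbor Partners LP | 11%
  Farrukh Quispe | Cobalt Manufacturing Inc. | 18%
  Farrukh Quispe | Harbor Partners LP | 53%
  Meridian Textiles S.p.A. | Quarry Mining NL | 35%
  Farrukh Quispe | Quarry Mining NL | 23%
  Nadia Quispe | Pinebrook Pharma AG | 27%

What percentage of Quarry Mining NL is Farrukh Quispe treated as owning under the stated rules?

42.1095%

By parent–child attribution (R3), Farrukh Quispe is treated as also owning Nadia Quispe's interest in Harbor Partners LP, giving 53% + 11% = 64%.
By parent–child attribution (R3), Farrukh Quispe is treated as also owning Nadia Quispe's interest in Cobalt Manufacturing Inc, giving 18% + 6% = 24%.
By parent–child attribution (R3), Farrukh Quispe is treated as owning Nadia Quispe's 27% interest in Pinebrook Pharma AG.
Chain via Harbor Partners LP → Meridian Textiles S.p.A. (R2): 64% × 56% × 35% = 12.544% of Quarry Mining NL.
Chain via Cobalt Manufacturing Inc. → Copperline Media Ltd (R2): 24% × 93% × 13% = 2.9016% of Quarry Mining NL.
Direct interest in Quarry Mining NL: 23%.
Chain via Pinebrook Pharma AG → Redpoint Trust (R2): 27% × 59% × 23% = 3.6639% of Quarry Mining NL.
Aggregating (R1): 12.544% + 2.9016% + 23% + 3.6639% = 42.1095%.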